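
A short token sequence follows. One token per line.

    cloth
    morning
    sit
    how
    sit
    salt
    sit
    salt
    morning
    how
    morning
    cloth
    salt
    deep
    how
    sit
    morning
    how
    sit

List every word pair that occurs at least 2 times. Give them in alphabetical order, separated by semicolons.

how sit; morning how; sit salt

Bigram counts meeting the condition (at least 2 times):
  how sit: 3
  morning how: 2
  sit salt: 2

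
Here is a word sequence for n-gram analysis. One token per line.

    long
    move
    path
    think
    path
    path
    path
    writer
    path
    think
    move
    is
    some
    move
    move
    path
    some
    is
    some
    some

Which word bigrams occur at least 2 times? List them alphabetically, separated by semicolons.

is some; move path; path path; path think

Bigram counts meeting the condition (at least 2 times):
  is some: 2
  move path: 2
  path path: 2
  path think: 2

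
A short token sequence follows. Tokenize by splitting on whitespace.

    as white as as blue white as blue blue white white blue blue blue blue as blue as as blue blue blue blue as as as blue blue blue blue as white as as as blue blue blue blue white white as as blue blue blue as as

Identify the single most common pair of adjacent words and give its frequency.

"blue blue", 15 times

Bigram frequencies (highest first):
  blue blue: 15
  as as: 8
  as blue: 7
  blue as: 5
  white as: 4
  blue white: 3
  … (3 more, each ≤ 2)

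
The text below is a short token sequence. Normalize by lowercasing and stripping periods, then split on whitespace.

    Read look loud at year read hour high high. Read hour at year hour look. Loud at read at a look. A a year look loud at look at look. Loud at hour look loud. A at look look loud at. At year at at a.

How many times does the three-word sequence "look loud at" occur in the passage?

Scanning the 44 overlapping trigram windows for "look loud at":
  position 2–4: look loud at
  position 15–17: look loud at
  position 25–27: look loud at
  position 30–32: look loud at
  position 39–41: look loud at

5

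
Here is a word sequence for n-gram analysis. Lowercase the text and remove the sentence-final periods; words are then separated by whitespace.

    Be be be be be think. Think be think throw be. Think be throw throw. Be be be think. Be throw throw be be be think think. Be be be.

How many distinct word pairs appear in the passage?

8

30 tokens → 29 bigram windows in total.
Repeated bigrams (each contributes count−1 duplicates):
  be be: 10
  be think: 5
  think be: 4
  throw be: 3
  be throw: 2
  think think: 2
  throw throw: 2
21 duplicate windows → 29 − 21 = 8 distinct.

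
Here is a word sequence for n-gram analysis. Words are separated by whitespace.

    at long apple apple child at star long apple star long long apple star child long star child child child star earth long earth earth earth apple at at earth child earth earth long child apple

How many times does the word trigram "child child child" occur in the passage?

1

Scanning the 34 overlapping trigram windows for "child child child":
  position 18–20: child child child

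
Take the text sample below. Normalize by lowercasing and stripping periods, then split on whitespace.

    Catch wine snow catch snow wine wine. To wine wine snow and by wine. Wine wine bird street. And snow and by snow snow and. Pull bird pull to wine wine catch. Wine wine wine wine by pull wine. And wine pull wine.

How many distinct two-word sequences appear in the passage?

43 tokens → 42 bigram windows in total.
Repeated bigrams (each contributes count−1 duplicates):
  wine wine: 8
  snow and: 3
  and by: 2
  catch wine: 2
  pull wine: 2
  to wine: 2
  wine snow: 2
14 duplicate windows → 42 − 14 = 28 distinct.

28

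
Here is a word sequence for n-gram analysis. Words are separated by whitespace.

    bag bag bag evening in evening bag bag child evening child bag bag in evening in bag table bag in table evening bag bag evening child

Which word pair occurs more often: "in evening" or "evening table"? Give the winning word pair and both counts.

"in evening" (2 vs 0)

"in evening": 2 occurrences
"evening table": 0 occurrences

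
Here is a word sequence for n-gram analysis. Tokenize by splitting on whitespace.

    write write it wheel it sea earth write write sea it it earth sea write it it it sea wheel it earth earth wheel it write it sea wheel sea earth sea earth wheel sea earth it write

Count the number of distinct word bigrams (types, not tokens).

19

38 tokens → 37 bigram windows in total.
Repeated bigrams (each contributes count−1 duplicates):
  sea earth: 4
  it it: 3
  it sea: 3
  wheel it: 3
  write it: 3
  earth sea: 2
  earth wheel: 2
  it earth: 2
  … (4 more repeated)
18 duplicate windows → 37 − 18 = 19 distinct.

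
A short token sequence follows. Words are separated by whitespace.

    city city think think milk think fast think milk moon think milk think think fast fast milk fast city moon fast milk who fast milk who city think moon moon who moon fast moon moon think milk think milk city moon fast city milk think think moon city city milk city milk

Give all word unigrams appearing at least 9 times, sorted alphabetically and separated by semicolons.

Unigram counts meeting the condition (at least 9 times):
  city: 9
  milk: 11
  moon: 9
  think: 12

city; milk; moon; think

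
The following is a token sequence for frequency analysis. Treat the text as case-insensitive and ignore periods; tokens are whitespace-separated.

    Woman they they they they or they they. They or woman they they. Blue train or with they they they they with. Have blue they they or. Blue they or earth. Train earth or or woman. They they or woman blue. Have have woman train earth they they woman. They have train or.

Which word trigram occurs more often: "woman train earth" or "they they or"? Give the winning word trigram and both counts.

"woman train earth": 1 occurrence
"they they or": 4 occurrences

"they they or" (4 vs 1)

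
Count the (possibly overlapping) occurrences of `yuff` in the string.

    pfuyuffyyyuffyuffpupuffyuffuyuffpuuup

5

Sliding a length-4 window over the 37 characters (34 positions):
  position 4–7: yuff
  position 10–13: yuff
  position 14–17: yuff
  position 24–27: yuff
  position 29–32: yuff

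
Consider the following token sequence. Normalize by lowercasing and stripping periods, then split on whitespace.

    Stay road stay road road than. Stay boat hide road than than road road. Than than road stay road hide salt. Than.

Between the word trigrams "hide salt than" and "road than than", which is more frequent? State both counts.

"hide salt than": 1 occurrence
"road than than": 2 occurrences

"road than than" (2 vs 1)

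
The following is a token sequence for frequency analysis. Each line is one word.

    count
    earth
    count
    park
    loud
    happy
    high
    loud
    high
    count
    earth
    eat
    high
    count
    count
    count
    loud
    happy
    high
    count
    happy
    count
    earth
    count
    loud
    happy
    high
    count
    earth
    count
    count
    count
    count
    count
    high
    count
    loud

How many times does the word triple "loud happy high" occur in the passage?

Scanning the 35 overlapping trigram windows for "loud happy high":
  position 5–7: loud happy high
  position 17–19: loud happy high
  position 25–27: loud happy high

3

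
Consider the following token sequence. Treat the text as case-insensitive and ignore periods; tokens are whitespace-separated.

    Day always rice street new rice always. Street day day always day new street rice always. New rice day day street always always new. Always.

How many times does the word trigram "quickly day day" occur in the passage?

0

Scanning the 23 overlapping trigram windows for "quickly day day":
  (none found)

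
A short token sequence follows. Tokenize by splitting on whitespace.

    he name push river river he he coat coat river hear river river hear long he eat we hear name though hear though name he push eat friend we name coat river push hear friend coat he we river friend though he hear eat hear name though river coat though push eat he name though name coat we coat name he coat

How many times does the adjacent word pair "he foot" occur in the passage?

0

Scanning the 61 overlapping bigram windows for "he foot":
  (none found)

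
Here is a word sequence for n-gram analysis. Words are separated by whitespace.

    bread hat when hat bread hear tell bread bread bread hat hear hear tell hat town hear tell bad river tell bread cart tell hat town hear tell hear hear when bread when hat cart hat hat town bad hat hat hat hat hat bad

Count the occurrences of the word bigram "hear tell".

Scanning the 44 overlapping bigram windows for "hear tell":
  position 6–7: hear tell
  position 13–14: hear tell
  position 17–18: hear tell
  position 27–28: hear tell

4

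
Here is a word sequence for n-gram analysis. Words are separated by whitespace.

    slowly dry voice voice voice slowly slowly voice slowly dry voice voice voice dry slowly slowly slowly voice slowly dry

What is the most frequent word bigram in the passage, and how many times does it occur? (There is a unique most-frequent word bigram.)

Bigram frequencies (highest first):
  voice voice: 4
  slowly dry: 3
  voice slowly: 3
  slowly slowly: 3
  dry voice: 2
  slowly voice: 2
  … (2 more, each ≤ 1)

"voice voice", 4 times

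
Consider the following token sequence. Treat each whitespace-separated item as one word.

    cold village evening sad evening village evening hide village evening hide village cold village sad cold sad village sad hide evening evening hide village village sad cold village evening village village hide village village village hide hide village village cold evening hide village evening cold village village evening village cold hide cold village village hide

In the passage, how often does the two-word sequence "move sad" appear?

Scanning the 54 overlapping bigram windows for "move sad":
  (none found)

0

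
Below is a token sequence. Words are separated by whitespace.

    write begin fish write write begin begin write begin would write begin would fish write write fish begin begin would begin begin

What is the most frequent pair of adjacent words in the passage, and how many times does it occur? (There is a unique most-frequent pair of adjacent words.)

Bigram frequencies (highest first):
  write begin: 4
  begin begin: 3
  begin would: 3
  fish write: 2
  write write: 2
  begin fish: 1
  … (6 more, each ≤ 1)

"write begin", 4 times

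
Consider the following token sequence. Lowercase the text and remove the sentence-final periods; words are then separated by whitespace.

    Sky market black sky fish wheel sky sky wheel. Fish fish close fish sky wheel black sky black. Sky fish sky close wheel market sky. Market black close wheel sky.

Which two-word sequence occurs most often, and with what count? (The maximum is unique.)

Bigram frequencies (highest first):
  black sky: 3
  sky market: 2
  market black: 2
  sky fish: 2
  wheel sky: 2
  sky wheel: 2
  … (14 more, each ≤ 2)

"black sky", 3 times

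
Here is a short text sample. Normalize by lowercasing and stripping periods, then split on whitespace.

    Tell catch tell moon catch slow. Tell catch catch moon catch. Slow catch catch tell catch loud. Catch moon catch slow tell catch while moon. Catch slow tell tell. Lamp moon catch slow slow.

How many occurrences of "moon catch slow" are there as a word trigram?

5

Scanning the 32 overlapping trigram windows for "moon catch slow":
  position 4–6: moon catch slow
  position 10–12: moon catch slow
  position 19–21: moon catch slow
  position 25–27: moon catch slow
  position 31–33: moon catch slow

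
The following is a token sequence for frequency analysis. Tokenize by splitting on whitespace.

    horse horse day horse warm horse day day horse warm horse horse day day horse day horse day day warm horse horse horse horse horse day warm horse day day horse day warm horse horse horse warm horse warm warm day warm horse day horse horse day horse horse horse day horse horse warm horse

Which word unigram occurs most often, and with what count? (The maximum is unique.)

"horse", 29 times

Unigram frequencies (highest first):
  horse: 29
  day: 16
  warm: 10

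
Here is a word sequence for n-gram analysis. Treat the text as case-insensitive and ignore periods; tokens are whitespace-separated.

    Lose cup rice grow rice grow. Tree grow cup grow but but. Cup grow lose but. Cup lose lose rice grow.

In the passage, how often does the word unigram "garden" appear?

0

Scanning the 21 tokens for "garden":
  (none found)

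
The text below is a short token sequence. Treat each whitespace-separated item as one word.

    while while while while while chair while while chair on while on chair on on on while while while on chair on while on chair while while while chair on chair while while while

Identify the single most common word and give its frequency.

Unigram frequencies (highest first):
  while: 18
  on: 9
  chair: 7

"while", 18 times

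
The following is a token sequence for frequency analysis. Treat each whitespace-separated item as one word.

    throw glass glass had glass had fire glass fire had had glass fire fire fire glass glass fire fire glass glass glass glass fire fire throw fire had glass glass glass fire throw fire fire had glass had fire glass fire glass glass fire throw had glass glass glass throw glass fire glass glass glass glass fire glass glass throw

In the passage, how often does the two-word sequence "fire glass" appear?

Scanning the 59 overlapping bigram windows for "fire glass":
  position 7–8: fire glass
  position 15–16: fire glass
  position 19–20: fire glass
  position 39–40: fire glass
  position 41–42: fire glass
  position 52–53: fire glass
  position 57–58: fire glass

7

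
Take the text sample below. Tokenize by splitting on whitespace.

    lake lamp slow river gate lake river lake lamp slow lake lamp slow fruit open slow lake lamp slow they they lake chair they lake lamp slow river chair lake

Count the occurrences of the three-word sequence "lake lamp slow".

Scanning the 28 overlapping trigram windows for "lake lamp slow":
  position 1–3: lake lamp slow
  position 8–10: lake lamp slow
  position 11–13: lake lamp slow
  position 17–19: lake lamp slow
  position 25–27: lake lamp slow

5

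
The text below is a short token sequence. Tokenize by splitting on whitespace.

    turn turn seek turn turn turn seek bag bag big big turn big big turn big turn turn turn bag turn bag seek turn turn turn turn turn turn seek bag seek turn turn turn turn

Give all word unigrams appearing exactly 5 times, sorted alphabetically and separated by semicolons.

Unigram counts meeting the condition (exactly 5 times):
  bag: 5
  big: 5
  seek: 5

bag; big; seek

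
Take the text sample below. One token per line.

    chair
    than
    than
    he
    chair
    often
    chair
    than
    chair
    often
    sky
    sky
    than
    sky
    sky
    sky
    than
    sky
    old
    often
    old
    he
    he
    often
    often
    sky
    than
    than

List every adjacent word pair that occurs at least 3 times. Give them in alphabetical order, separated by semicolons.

Bigram counts meeting the condition (at least 3 times):
  sky sky: 3
  sky than: 3

sky sky; sky than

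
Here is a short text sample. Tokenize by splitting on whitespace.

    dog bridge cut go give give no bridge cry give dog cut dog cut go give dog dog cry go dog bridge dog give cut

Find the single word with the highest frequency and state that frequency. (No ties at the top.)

"dog", 7 times

Unigram frequencies (highest first):
  dog: 7
  give: 5
  cut: 4
  bridge: 3
  go: 3
  cry: 2
  … (1 more, each ≤ 1)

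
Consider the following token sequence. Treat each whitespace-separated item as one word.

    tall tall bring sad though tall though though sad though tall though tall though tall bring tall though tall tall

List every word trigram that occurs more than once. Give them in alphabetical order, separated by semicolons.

Trigram counts meeting the condition (more than once):
  sad though tall: 2
  tall though tall: 3
  though tall though: 3

sad though tall; tall though tall; though tall though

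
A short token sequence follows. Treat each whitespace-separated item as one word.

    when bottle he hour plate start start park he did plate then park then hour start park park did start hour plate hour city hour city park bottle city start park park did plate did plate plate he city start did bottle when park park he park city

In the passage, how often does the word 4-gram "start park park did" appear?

Scanning the 45 overlapping 4-gram windows for "start park park did":
  position 16–19: start park park did
  position 30–33: start park park did

2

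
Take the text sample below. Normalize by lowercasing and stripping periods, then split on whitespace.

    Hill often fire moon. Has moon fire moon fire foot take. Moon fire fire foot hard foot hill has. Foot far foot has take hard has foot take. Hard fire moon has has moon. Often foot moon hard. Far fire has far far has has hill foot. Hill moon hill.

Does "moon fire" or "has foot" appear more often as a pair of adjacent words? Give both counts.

"moon fire": 3 occurrences
"has foot": 2 occurrences

"moon fire" (3 vs 2)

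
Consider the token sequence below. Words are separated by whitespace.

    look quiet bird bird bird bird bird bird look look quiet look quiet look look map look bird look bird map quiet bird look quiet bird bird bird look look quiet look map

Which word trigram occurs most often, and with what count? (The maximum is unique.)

Trigram frequencies (highest first):
  bird bird bird: 5
  look quiet look: 3
  look quiet bird: 2
  quiet bird bird: 2
  bird bird look: 2
  bird look look: 2
  … (14 more, each ≤ 2)

"bird bird bird", 5 times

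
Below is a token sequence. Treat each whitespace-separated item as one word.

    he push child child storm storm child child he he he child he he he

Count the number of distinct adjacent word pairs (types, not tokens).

15 tokens → 14 bigram windows in total.
Repeated bigrams (each contributes count−1 duplicates):
  he he: 4
  child child: 2
  child he: 2
5 duplicate windows → 14 − 5 = 9 distinct.

9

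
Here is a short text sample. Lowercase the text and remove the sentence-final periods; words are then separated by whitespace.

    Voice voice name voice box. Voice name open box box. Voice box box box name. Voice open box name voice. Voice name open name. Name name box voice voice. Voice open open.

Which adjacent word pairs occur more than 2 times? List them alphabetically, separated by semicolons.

Bigram counts meeting the condition (more than 2 times):
  box box: 3
  box voice: 3
  name voice: 3
  voice name: 3
  voice voice: 4

box box; box voice; name voice; voice name; voice voice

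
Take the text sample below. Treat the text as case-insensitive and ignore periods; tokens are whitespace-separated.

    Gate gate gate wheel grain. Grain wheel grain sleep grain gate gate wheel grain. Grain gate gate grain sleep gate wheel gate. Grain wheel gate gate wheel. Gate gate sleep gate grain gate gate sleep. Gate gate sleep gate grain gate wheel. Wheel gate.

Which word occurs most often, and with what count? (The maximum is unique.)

Unigram frequencies (highest first):
  gate: 21
  grain: 10
  wheel: 8
  sleep: 5

"gate", 21 times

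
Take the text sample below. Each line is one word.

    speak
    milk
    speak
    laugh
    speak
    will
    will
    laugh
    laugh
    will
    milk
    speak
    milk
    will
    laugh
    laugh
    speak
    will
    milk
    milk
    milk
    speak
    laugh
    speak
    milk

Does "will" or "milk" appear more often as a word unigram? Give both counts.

"milk" (7 vs 5)

"will": 5 occurrences
"milk": 7 occurrences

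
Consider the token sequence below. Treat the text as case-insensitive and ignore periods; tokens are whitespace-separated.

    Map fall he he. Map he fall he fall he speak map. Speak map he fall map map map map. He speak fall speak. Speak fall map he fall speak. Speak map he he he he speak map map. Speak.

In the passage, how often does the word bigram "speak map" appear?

4

Scanning the 39 overlapping bigram windows for "speak map":
  position 11–12: speak map
  position 13–14: speak map
  position 31–32: speak map
  position 37–38: speak map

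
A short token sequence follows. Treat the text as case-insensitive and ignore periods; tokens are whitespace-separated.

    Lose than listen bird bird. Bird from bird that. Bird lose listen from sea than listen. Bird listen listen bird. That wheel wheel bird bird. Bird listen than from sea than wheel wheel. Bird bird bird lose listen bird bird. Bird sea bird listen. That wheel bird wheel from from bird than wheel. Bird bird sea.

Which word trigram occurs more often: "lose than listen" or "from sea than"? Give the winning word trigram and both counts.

"lose than listen": 1 occurrence
"from sea than": 2 occurrences

"from sea than" (2 vs 1)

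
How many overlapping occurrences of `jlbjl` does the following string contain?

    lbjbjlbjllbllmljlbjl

Sliding a length-5 window over the 20 characters (16 positions):
  position 5–9: jlbjl
  position 16–20: jlbjl

2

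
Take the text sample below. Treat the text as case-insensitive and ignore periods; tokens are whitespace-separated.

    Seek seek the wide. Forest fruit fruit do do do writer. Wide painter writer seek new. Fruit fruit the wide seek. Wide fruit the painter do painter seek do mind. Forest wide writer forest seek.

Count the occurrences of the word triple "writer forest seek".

Scanning the 33 overlapping trigram windows for "writer forest seek":
  position 33–35: writer forest seek

1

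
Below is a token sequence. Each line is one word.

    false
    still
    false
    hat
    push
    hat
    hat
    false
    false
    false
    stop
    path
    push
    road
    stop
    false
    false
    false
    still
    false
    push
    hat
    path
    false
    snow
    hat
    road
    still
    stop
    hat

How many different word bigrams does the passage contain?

30 tokens → 29 bigram windows in total.
Repeated bigrams (each contributes count−1 duplicates):
  false false: 4
  false still: 2
  push hat: 2
  still false: 2
6 duplicate windows → 29 − 6 = 23 distinct.

23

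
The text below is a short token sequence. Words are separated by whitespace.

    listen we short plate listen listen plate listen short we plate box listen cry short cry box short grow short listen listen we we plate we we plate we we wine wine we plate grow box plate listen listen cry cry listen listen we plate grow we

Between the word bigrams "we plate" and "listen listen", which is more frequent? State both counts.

"we plate": 5 occurrences
"listen listen": 4 occurrences

"we plate" (5 vs 4)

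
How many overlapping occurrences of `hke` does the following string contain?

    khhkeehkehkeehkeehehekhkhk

4

Sliding a length-3 window over the 26 characters (24 positions):
  position 3–5: hke
  position 7–9: hke
  position 10–12: hke
  position 14–16: hke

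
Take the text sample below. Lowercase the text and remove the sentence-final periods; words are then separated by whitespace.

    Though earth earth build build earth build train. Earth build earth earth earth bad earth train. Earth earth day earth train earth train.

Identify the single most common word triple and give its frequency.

"earth train earth", 2 times

Trigram frequencies (highest first):
  earth train earth: 2
  though earth earth: 1
  earth earth build: 1
  earth build build: 1
  build build earth: 1
  build earth build: 1
  … (14 more, each ≤ 1)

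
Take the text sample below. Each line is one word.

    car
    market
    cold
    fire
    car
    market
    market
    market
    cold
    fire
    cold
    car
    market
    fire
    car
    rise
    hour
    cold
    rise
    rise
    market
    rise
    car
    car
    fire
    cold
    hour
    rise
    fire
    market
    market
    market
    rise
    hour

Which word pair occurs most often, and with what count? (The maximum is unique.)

Bigram frequencies (highest first):
  market market: 4
  car market: 3
  market cold: 2
  cold fire: 2
  fire car: 2
  fire cold: 2
  … (16 more, each ≤ 2)

"market market", 4 times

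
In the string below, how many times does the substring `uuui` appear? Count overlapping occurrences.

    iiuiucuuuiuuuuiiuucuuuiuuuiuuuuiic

5

Sliding a length-4 window over the 34 characters (31 positions):
  position 7–10: uuui
  position 12–15: uuui
  position 20–23: uuui
  position 24–27: uuui
  position 29–32: uuui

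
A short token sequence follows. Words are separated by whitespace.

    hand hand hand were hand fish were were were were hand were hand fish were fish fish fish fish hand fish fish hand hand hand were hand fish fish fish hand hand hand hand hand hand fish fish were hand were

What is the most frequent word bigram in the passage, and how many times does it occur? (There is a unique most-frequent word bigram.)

"hand hand", 9 times

Bigram frequencies (highest first):
  hand hand: 9
  fish fish: 7
  were hand: 5
  hand fish: 5
  hand were: 4
  fish were: 3
  … (3 more, each ≤ 3)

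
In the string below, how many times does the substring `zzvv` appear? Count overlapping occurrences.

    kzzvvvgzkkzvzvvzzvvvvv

Sliding a length-4 window over the 22 characters (19 positions):
  position 2–5: zzvv
  position 16–19: zzvv

2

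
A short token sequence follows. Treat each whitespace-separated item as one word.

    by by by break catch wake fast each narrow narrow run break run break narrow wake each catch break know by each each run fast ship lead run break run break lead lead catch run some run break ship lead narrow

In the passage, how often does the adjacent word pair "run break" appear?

5

Scanning the 40 overlapping bigram windows for "run break":
  position 11–12: run break
  position 13–14: run break
  position 28–29: run break
  position 30–31: run break
  position 37–38: run break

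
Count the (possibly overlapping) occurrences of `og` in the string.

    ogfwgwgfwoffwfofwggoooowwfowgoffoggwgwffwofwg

2

Sliding a length-2 window over the 45 characters (44 positions):
  position 1–2: og
  position 33–34: og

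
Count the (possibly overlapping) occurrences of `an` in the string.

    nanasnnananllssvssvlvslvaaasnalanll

Sliding a length-2 window over the 35 characters (34 positions):
  position 2–3: an
  position 8–9: an
  position 10–11: an
  position 32–33: an

4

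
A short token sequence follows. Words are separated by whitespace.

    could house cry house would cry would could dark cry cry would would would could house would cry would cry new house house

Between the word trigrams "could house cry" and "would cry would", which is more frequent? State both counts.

"would cry would" (2 vs 1)

"could house cry": 1 occurrence
"would cry would": 2 occurrences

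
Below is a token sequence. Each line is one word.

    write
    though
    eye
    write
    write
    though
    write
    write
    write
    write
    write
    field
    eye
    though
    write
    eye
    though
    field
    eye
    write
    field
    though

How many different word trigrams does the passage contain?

18

22 tokens → 20 trigram windows in total.
Repeated trigrams (each contributes count−1 duplicates):
  write write write: 3
2 duplicate windows → 20 − 2 = 18 distinct.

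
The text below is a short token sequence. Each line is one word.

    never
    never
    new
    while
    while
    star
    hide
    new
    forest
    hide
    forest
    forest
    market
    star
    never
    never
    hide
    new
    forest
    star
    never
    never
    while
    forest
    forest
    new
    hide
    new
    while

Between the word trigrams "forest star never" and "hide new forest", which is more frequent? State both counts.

"hide new forest" (2 vs 1)

"forest star never": 1 occurrence
"hide new forest": 2 occurrences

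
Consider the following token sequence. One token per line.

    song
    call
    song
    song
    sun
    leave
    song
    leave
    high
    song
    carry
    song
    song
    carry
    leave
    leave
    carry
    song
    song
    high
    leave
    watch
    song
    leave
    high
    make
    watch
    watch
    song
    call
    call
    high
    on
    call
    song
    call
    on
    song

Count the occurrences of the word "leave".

Scanning the 38 tokens for "leave":
  position 6: leave
  position 8: leave
  position 15: leave
  position 16: leave
  position 21: leave
  position 24: leave

6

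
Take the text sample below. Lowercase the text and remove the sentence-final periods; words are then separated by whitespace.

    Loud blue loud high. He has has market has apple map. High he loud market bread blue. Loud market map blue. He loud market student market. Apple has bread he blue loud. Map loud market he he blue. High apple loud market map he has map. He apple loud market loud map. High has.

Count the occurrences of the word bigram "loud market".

Scanning the 53 overlapping bigram windows for "loud market":
  position 14–15: loud market
  position 18–19: loud market
  position 23–24: loud market
  position 34–35: loud market
  position 41–42: loud market
  position 49–50: loud market

6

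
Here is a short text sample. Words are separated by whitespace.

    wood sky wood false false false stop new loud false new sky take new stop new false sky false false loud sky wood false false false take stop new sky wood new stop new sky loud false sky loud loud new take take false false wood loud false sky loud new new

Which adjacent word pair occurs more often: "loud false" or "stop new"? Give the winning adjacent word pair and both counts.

"loud false": 3 occurrences
"stop new": 4 occurrences

"stop new" (4 vs 3)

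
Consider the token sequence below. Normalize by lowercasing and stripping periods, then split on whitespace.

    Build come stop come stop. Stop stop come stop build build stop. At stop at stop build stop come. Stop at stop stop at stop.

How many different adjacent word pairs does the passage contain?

25 tokens → 24 bigram windows in total.
Repeated bigrams (each contributes count−1 duplicates):
  at stop: 4
  come stop: 4
  stop at: 4
  stop come: 3
  stop stop: 3
  build stop: 2
  stop build: 2
15 duplicate windows → 24 − 15 = 9 distinct.

9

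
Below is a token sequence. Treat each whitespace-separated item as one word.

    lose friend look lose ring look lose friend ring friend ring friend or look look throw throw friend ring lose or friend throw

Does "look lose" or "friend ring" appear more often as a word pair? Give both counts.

"friend ring" (3 vs 2)

"look lose": 2 occurrences
"friend ring": 3 occurrences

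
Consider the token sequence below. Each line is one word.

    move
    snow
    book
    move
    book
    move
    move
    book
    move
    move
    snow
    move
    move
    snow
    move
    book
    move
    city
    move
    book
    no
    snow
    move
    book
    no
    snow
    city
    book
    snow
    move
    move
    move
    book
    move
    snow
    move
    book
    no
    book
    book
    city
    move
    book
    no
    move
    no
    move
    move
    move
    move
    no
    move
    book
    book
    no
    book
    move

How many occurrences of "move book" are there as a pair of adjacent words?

Scanning the 56 overlapping bigram windows for "move book":
  position 4–5: move book
  position 7–8: move book
  position 15–16: move book
  position 19–20: move book
  position 23–24: move book
  position 32–33: move book
  position 36–37: move book
  position 42–43: move book
  position 52–53: move book

9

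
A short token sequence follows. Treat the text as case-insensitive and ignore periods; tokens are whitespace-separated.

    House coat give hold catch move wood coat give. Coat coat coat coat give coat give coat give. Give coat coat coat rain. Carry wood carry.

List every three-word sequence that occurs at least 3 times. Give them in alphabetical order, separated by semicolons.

coat coat coat; coat give coat

Trigram counts meeting the condition (at least 3 times):
  coat coat coat: 3
  coat give coat: 3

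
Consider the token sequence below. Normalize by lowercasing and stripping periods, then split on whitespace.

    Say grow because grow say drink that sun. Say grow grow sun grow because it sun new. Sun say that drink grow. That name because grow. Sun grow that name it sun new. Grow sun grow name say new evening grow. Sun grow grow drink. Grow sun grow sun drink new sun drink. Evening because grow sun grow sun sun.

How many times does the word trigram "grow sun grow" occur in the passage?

Scanning the 58 overlapping trigram windows for "grow sun grow":
  position 11–13: grow sun grow
  position 26–28: grow sun grow
  position 34–36: grow sun grow
  position 41–43: grow sun grow
  position 46–48: grow sun grow
  position 56–58: grow sun grow

6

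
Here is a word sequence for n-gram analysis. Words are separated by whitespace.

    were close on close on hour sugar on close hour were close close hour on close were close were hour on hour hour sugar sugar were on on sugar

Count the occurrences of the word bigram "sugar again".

Scanning the 28 overlapping bigram windows for "sugar again":
  (none found)

0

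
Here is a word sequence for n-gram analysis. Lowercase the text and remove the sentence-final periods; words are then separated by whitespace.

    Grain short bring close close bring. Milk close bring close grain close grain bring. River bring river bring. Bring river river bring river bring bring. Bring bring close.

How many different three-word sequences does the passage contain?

28 tokens → 26 trigram windows in total.
Repeated trigrams (each contributes count−1 duplicates):
  bring river bring: 3
  bring bring bring: 2
  river bring bring: 2
  river bring river: 2
5 duplicate windows → 26 − 5 = 21 distinct.

21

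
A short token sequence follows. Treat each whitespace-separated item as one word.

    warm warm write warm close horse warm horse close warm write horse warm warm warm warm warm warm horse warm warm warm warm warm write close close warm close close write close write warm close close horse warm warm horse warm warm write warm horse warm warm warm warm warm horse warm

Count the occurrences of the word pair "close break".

0

Scanning the 51 overlapping bigram windows for "close break":
  (none found)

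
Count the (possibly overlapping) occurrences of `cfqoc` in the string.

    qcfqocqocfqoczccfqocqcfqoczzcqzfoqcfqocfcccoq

5

Sliding a length-5 window over the 45 characters (41 positions):
  position 2–6: cfqoc
  position 9–13: cfqoc
  position 16–20: cfqoc
  position 22–26: cfqoc
  position 35–39: cfqoc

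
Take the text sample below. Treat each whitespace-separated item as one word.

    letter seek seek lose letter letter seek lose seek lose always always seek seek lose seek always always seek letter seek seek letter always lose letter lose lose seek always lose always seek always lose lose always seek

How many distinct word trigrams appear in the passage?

38 tokens → 36 trigram windows in total.
Repeated trigrams (each contributes count−1 duplicates):
  always always seek: 2
  letter seek seek: 2
  lose always seek: 2
  lose seek always: 2
  seek always lose: 2
  seek lose seek: 2
  seek seek lose: 2
7 duplicate windows → 36 − 7 = 29 distinct.

29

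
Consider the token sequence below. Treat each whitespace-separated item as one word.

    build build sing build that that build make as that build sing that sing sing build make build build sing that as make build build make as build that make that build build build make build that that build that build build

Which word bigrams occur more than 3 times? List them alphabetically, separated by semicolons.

Bigram counts meeting the condition (more than 3 times):
  build build: 6
  build make: 4
  build that: 4
  that build: 5

build build; build make; build that; that build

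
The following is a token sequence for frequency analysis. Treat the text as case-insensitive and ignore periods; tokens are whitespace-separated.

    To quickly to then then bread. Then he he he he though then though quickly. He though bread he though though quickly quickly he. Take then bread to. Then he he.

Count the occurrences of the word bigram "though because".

Scanning the 30 overlapping bigram windows for "though because":
  (none found)

0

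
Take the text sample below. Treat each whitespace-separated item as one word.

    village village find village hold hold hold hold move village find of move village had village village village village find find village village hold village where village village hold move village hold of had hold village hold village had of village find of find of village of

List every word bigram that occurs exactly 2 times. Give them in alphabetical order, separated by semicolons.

Bigram counts meeting the condition (exactly 2 times):
  find village: 2
  hold move: 2
  of village: 2
  village had: 2

find village; hold move; of village; village had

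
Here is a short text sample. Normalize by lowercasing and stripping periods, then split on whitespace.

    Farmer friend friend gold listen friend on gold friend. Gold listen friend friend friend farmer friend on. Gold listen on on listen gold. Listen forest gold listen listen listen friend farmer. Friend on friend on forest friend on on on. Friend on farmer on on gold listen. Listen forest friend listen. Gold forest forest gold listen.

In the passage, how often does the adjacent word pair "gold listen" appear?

7

Scanning the 55 overlapping bigram windows for "gold listen":
  position 4–5: gold listen
  position 10–11: gold listen
  position 18–19: gold listen
  position 23–24: gold listen
  position 26–27: gold listen
  position 46–47: gold listen
  position 55–56: gold listen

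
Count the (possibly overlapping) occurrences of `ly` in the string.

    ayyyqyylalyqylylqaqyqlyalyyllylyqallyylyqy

8

Sliding a length-2 window over the 42 characters (41 positions):
  position 10–11: ly
  position 14–15: ly
  position 22–23: ly
  position 25–26: ly
  position 29–30: ly
  position 31–32: ly
  position 36–37: ly
  position 39–40: ly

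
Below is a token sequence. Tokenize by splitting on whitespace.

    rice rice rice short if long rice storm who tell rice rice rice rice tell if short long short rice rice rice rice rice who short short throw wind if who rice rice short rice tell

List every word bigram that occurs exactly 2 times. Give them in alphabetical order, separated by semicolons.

Bigram counts meeting the condition (exactly 2 times):
  rice short: 2
  rice tell: 2
  short rice: 2

rice short; rice tell; short rice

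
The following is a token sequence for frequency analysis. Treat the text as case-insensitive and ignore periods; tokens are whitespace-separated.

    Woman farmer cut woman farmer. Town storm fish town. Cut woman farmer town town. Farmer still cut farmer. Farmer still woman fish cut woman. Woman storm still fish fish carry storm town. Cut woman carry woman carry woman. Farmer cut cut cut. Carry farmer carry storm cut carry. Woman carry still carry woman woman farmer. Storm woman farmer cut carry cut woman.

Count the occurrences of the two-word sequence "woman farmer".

6

Scanning the 61 overlapping bigram windows for "woman farmer":
  position 1–2: woman farmer
  position 4–5: woman farmer
  position 11–12: woman farmer
  position 38–39: woman farmer
  position 54–55: woman farmer
  position 57–58: woman farmer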